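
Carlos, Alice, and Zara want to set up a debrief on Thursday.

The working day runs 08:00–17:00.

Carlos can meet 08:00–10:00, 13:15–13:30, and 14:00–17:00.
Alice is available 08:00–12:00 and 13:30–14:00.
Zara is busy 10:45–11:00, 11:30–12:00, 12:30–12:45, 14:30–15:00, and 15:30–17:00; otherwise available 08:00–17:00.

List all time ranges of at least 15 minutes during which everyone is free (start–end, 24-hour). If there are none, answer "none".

Zara free within 08:00–17:00: 08:00–10:45, 11:00–11:30, 12:00–12:30, 12:45–14:30, 15:00–15:30.
Carlos ∩ Alice: 08:00–10:00.
Carlos ∩ Alice ∩ Zara: 08:00–10:00.
Windows ≥ 15 min: 08:00–10:00.

08:00–10:00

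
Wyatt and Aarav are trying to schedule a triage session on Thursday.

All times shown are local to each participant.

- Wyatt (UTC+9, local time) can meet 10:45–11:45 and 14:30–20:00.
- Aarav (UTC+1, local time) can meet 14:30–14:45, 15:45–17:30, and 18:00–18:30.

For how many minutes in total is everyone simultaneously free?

0 minutes

Wyatt → UTC: 01:45–02:45, 05:30–11:00.
Aarav → UTC: 13:30–13:45, 14:45–16:30, 17:00–17:30.
Wyatt ∩ Aarav: (none).
Total common minutes: 0.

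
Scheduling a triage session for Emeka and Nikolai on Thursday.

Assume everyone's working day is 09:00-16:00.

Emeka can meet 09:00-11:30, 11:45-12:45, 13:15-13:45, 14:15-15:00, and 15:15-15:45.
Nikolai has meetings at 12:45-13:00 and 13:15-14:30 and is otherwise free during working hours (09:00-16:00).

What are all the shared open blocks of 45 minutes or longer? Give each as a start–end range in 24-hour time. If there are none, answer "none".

Nikolai free within 09:00–16:00: 09:00–12:45, 13:00–13:15, 14:30–16:00.
Emeka ∩ Nikolai: 09:00–11:30, 11:45–12:45, 14:30–15:00, 15:15–15:45.
Windows ≥ 45 min: 09:00–11:30, 11:45–12:45.

09:00–11:30, 11:45–12:45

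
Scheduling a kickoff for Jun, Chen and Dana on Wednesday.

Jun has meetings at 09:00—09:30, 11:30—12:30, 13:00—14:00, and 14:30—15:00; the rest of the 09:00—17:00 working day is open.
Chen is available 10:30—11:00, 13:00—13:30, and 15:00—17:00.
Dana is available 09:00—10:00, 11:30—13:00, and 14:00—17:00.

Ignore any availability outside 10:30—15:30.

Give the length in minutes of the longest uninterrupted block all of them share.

Jun free within 09:00–17:00: 09:30–11:30, 12:30–13:00, 14:00–14:30, 15:00–17:00.
Jun ∩ Chen: 10:30–11:00, 15:00–17:00.
Jun ∩ Chen ∩ Dana: 15:00–17:00.
Restricted to 10:30–15:30: 15:00–15:30.
Single common window of 30 minutes.

30 minutes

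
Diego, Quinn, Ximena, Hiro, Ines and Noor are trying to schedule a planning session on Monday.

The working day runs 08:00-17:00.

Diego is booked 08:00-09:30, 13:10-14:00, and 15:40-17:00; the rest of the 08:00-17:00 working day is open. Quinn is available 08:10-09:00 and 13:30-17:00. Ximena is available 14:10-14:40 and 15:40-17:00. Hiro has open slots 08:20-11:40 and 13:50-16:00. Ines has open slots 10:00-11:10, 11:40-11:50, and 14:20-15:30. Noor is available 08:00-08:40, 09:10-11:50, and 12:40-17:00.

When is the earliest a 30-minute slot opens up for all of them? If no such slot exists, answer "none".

Diego free within 08:00–17:00: 09:30–13:10, 14:00–15:40.
Diego ∩ Quinn: 14:00–15:40.
Diego ∩ Quinn ∩ Ximena: 14:10–14:40.
Diego ∩ Quinn ∩ Ximena ∩ Hiro: 14:10–14:40.
Diego ∩ Quinn ∩ Ximena ∩ Hiro ∩ Ines: 14:20–14:40.
Diego ∩ Quinn ∩ Ximena ∩ Hiro ∩ Ines ∩ Noor: 14:20–14:40.
Windows ≥ 30 min: (none).

none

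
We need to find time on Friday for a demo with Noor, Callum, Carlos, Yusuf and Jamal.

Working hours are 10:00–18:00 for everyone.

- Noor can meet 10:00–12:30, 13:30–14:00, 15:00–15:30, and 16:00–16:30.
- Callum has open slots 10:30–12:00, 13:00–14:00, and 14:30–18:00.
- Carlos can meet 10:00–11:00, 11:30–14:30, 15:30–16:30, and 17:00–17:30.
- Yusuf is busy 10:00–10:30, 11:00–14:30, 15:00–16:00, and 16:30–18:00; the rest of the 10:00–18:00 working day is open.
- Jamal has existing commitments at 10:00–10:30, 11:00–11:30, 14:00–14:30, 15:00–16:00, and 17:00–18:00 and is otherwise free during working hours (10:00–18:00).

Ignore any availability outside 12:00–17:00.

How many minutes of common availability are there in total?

Yusuf free within 10:00–18:00: 10:30–11:00, 14:30–15:00, 16:00–16:30.
Jamal free within 10:00–18:00: 10:30–11:00, 11:30–14:00, 14:30–15:00, 16:00–17:00.
Noor ∩ Callum: 10:30–12:00, 13:30–14:00, 15:00–15:30, 16:00–16:30.
Noor ∩ Callum ∩ Carlos: 10:30–11:00, 11:30–12:00, 13:30–14:00, 16:00–16:30.
Noor ∩ Callum ∩ Carlos ∩ Yusuf: 10:30–11:00, 16:00–16:30.
Noor ∩ Callum ∩ Carlos ∩ Yusuf ∩ Jamal: 10:30–11:00, 16:00–16:30.
Restricted to 12:00–17:00: 16:00–16:30.
Total common minutes: 30.

30 minutes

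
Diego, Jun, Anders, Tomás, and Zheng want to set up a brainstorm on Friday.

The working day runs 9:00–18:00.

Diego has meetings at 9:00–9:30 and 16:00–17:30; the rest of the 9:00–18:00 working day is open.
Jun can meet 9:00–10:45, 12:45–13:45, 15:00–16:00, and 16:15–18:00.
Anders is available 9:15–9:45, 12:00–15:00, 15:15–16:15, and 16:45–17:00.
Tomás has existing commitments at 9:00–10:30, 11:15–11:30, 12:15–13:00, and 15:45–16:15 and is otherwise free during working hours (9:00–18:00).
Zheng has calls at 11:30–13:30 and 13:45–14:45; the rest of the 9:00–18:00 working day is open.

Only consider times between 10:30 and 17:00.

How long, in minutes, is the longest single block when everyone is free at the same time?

30 minutes

Diego free within 09:00–18:00: 09:30–16:00, 17:30–18:00.
Tomás free within 09:00–18:00: 10:30–11:15, 11:30–12:15, 13:00–15:45, 16:15–18:00.
Zheng free within 09:00–18:00: 09:00–11:30, 13:30–13:45, 14:45–18:00.
Diego ∩ Jun: 09:30–10:45, 12:45–13:45, 15:00–16:00, 17:30–18:00.
Diego ∩ Jun ∩ Anders: 09:30–09:45, 12:45–13:45, 15:15–16:00.
Diego ∩ Jun ∩ Anders ∩ Tomás: 13:00–13:45, 15:15–15:45.
Diego ∩ Jun ∩ Anders ∩ Tomás ∩ Zheng: 13:30–13:45, 15:15–15:45.
Restricted to 10:30–17:00: 13:30–13:45, 15:15–15:45.
Common window lengths: 15, 30 min; longest is 30.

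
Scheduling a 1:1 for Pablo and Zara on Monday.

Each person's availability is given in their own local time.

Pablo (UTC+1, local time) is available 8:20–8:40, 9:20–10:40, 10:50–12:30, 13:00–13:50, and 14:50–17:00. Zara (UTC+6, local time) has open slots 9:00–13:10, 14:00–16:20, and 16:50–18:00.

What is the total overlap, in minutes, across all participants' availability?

Pablo → UTC: 07:20–07:40, 08:20–09:40, 09:50–11:30, 12:00–12:50, 13:50–16:00.
Zara → UTC: 03:00–07:10, 08:00–10:20, 10:50–12:00.
Pablo ∩ Zara: 08:20–09:40, 09:50–10:20, 10:50–11:30.
Total common minutes: 80 + 30 + 40 = 150.

150 minutes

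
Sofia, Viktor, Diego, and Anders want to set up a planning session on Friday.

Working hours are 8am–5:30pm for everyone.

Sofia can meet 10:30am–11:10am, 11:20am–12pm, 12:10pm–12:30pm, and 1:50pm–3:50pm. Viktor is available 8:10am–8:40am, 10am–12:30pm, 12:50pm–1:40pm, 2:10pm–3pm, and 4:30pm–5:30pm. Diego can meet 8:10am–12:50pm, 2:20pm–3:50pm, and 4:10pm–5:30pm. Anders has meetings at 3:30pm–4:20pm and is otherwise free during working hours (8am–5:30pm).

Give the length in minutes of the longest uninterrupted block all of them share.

40 minutes

Anders free within 08:00–17:30: 08:00–15:30, 16:20–17:30.
Sofia ∩ Viktor: 10:30–11:10, 11:20–12:00, 12:10–12:30, 14:10–15:00.
Sofia ∩ Viktor ∩ Diego: 10:30–11:10, 11:20–12:00, 12:10–12:30, 14:20–15:00.
Sofia ∩ Viktor ∩ Diego ∩ Anders: 10:30–11:10, 11:20–12:00, 12:10–12:30, 14:20–15:00.
Common window lengths: 40, 40, 20, 40 min; longest is 40.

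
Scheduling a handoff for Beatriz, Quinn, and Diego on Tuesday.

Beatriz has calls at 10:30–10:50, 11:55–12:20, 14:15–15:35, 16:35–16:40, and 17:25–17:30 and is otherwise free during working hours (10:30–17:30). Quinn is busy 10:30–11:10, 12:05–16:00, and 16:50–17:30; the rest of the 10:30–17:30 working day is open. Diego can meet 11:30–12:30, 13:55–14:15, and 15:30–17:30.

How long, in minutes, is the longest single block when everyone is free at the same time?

35 minutes

Beatriz free within 10:30–17:30: 10:50–11:55, 12:20–14:15, 15:35–16:35, 16:40–17:25.
Quinn free within 10:30–17:30: 11:10–12:05, 16:00–16:50.
Beatriz ∩ Quinn: 11:10–11:55, 16:00–16:35, 16:40–16:50.
Beatriz ∩ Quinn ∩ Diego: 11:30–11:55, 16:00–16:35, 16:40–16:50.
Common window lengths: 25, 35, 10 min; longest is 35.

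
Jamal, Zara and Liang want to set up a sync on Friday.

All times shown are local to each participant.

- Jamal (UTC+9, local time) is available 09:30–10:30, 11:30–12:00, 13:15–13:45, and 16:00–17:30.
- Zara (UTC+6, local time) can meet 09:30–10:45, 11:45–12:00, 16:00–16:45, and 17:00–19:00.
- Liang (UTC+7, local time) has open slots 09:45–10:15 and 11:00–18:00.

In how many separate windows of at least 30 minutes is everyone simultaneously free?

Jamal → UTC: 00:30–01:30, 02:30–03:00, 04:15–04:45, 07:00–08:30.
Zara → UTC: 03:30–04:45, 05:45–06:00, 10:00–10:45, 11:00–13:00.
Liang → UTC: 02:45–03:15, 04:00–11:00.
Jamal ∩ Zara: 04:15–04:45.
Jamal ∩ Zara ∩ Liang: 04:15–04:45.
Windows ≥ 30 min: 04:15–04:45.
That's 1 window.

1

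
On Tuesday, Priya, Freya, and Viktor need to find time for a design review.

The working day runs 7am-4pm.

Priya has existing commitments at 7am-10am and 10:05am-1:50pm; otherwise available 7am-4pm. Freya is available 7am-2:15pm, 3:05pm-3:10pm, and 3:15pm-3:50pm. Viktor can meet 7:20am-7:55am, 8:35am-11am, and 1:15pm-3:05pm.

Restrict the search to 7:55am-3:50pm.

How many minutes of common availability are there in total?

30 minutes

Priya free within 07:00–16:00: 10:00–10:05, 13:50–16:00.
Priya ∩ Freya: 10:00–10:05, 13:50–14:15, 15:05–15:10, 15:15–15:50.
Priya ∩ Freya ∩ Viktor: 10:00–10:05, 13:50–14:15.
Restricted to 07:55–15:50: 10:00–10:05, 13:50–14:15.
Total common minutes: 5 + 25 = 30.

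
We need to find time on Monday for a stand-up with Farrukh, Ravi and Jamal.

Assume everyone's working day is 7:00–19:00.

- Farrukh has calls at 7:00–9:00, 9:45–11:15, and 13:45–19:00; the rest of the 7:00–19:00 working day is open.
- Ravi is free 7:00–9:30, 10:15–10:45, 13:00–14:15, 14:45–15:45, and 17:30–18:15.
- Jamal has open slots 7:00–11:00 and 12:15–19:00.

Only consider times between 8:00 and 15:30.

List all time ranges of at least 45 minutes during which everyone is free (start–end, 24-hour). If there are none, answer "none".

Farrukh free within 07:00–19:00: 09:00–09:45, 11:15–13:45.
Farrukh ∩ Ravi: 09:00–09:30, 13:00–13:45.
Farrukh ∩ Ravi ∩ Jamal: 09:00–09:30, 13:00–13:45.
Restricted to 08:00–15:30: 09:00–09:30, 13:00–13:45.
Windows ≥ 45 min: 13:00–13:45.

13:00–13:45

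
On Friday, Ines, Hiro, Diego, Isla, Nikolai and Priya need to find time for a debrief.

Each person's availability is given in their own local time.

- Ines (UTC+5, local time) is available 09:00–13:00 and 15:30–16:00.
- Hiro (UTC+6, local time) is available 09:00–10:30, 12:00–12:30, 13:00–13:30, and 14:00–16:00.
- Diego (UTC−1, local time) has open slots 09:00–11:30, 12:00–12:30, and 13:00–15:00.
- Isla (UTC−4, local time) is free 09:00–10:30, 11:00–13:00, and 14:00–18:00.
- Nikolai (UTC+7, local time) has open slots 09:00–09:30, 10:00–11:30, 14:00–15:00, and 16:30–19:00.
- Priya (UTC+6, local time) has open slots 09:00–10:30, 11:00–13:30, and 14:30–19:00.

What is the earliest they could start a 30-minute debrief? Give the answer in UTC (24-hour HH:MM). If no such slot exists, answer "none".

Ines → UTC: 04:00–08:00, 10:30–11:00.
Hiro → UTC: 03:00–04:30, 06:00–06:30, 07:00–07:30, 08:00–10:00.
Diego → UTC: 10:00–12:30, 13:00–13:30, 14:00–16:00.
Isla → UTC: 13:00–14:30, 15:00–17:00, 18:00–22:00.
Nikolai → UTC: 02:00–02:30, 03:00–04:30, 07:00–08:00, 09:30–12:00.
Priya → UTC: 03:00–04:30, 05:00–07:30, 08:30–13:00.
Ines ∩ Hiro: 04:00–04:30, 06:00–06:30, 07:00–07:30.
Ines ∩ Hiro ∩ Diego: (none).
Ines ∩ Hiro ∩ Diego ∩ Isla: (none).
Ines ∩ Hiro ∩ Diego ∩ Isla ∩ Nikolai: (none).
Ines ∩ Hiro ∩ Diego ∩ Isla ∩ Nikolai ∩ Priya: (none).
Windows ≥ 30 min: (none).

none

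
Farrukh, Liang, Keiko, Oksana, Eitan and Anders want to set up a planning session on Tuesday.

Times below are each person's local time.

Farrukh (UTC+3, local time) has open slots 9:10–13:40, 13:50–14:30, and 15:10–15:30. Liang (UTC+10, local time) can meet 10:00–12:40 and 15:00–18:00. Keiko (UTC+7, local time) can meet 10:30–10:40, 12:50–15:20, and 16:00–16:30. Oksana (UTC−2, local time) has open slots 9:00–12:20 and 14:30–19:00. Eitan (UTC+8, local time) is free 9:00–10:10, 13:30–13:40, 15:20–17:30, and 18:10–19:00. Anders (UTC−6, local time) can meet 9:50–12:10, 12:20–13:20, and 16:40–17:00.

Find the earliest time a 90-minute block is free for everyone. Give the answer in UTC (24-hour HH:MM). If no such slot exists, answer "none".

none

Farrukh → UTC: 06:10–10:40, 10:50–11:30, 12:10–12:30.
Liang → UTC: 00:00–02:40, 05:00–08:00.
Keiko → UTC: 03:30–03:40, 05:50–08:20, 09:00–09:30.
Oksana → UTC: 11:00–14:20, 16:30–21:00.
Eitan → UTC: 01:00–02:10, 05:30–05:40, 07:20–09:30, 10:10–11:00.
Anders → UTC: 15:50–18:10, 18:20–19:20, 22:40–23:00.
Farrukh ∩ Liang: 06:10–08:00.
Farrukh ∩ Liang ∩ Keiko: 06:10–08:00.
Farrukh ∩ Liang ∩ Keiko ∩ Oksana: (none).
Farrukh ∩ Liang ∩ Keiko ∩ Oksana ∩ Eitan: (none).
Farrukh ∩ Liang ∩ Keiko ∩ Oksana ∩ Eitan ∩ Anders: (none).
Windows ≥ 90 min: (none).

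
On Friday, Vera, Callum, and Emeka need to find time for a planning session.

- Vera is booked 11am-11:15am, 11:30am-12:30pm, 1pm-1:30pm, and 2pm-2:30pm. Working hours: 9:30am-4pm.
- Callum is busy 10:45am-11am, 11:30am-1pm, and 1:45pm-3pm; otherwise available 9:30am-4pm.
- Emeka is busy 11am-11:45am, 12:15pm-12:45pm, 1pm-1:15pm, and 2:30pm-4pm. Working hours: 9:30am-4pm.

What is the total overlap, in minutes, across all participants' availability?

Vera free within 09:30–16:00: 09:30–11:00, 11:15–11:30, 12:30–13:00, 13:30–14:00, 14:30–16:00.
Callum free within 09:30–16:00: 09:30–10:45, 11:00–11:30, 13:00–13:45, 15:00–16:00.
Emeka free within 09:30–16:00: 09:30–11:00, 11:45–12:15, 12:45–13:00, 13:15–14:30.
Vera ∩ Callum: 09:30–10:45, 11:15–11:30, 13:30–13:45, 15:00–16:00.
Vera ∩ Callum ∩ Emeka: 09:30–10:45, 13:30–13:45.
Total common minutes: 75 + 15 = 90.

90 minutes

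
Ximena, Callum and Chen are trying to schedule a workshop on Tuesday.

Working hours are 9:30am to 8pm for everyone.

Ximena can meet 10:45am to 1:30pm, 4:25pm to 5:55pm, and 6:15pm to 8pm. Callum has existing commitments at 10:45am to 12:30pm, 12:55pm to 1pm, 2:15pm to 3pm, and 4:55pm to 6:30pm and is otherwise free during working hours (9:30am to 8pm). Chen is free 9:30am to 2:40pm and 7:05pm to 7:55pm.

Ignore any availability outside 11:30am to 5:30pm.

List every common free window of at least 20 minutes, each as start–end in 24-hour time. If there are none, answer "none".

Callum free within 09:30–20:00: 09:30–10:45, 12:30–12:55, 13:00–14:15, 15:00–16:55, 18:30–20:00.
Ximena ∩ Callum: 12:30–12:55, 13:00–13:30, 16:25–16:55, 18:30–20:00.
Ximena ∩ Callum ∩ Chen: 12:30–12:55, 13:00–13:30, 19:05–19:55.
Restricted to 11:30–17:30: 12:30–12:55, 13:00–13:30.
Windows ≥ 20 min: 12:30–12:55, 13:00–13:30.

12:30–12:55, 13:00–13:30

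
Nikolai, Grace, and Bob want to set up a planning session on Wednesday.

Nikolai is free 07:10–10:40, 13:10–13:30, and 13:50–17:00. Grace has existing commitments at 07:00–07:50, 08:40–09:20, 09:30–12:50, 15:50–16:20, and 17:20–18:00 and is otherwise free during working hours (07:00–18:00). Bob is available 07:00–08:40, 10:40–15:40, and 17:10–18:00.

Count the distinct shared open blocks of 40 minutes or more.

Grace free within 07:00–18:00: 07:50–08:40, 09:20–09:30, 12:50–15:50, 16:20–17:20.
Nikolai ∩ Grace: 07:50–08:40, 09:20–09:30, 13:10–13:30, 13:50–15:50, 16:20–17:00.
Nikolai ∩ Grace ∩ Bob: 07:50–08:40, 13:10–13:30, 13:50–15:40.
Windows ≥ 40 min: 07:50–08:40, 13:50–15:40.
That's 2 windows.

2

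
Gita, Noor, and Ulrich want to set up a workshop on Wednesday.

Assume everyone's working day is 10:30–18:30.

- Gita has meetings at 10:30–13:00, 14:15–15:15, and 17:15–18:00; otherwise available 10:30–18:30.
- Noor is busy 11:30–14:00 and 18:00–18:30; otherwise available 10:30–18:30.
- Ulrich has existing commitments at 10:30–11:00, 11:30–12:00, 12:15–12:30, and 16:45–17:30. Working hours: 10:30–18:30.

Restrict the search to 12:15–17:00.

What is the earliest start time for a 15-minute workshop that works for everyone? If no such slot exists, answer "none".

14:00

Gita free within 10:30–18:30: 13:00–14:15, 15:15–17:15, 18:00–18:30.
Noor free within 10:30–18:30: 10:30–11:30, 14:00–18:00.
Ulrich free within 10:30–18:30: 11:00–11:30, 12:00–12:15, 12:30–16:45, 17:30–18:30.
Gita ∩ Noor: 14:00–14:15, 15:15–17:15.
Gita ∩ Noor ∩ Ulrich: 14:00–14:15, 15:15–16:45.
Restricted to 12:15–17:00: 14:00–14:15, 15:15–16:45.
Windows ≥ 15 min: 14:00–14:15, 15:15–16:45.
Earliest such window starts at 14:00.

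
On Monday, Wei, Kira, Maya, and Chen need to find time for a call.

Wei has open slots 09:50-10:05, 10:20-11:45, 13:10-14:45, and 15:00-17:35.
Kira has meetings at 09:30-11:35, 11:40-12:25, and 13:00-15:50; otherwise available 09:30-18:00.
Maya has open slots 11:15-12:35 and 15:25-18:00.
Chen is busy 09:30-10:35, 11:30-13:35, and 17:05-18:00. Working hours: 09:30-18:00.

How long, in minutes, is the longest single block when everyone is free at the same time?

75 minutes

Kira free within 09:30–18:00: 11:35–11:40, 12:25–13:00, 15:50–18:00.
Chen free within 09:30–18:00: 10:35–11:30, 13:35–17:05.
Wei ∩ Kira: 11:35–11:40, 15:50–17:35.
Wei ∩ Kira ∩ Maya: 11:35–11:40, 15:50–17:35.
Wei ∩ Kira ∩ Maya ∩ Chen: 15:50–17:05.
Single common window of 75 minutes.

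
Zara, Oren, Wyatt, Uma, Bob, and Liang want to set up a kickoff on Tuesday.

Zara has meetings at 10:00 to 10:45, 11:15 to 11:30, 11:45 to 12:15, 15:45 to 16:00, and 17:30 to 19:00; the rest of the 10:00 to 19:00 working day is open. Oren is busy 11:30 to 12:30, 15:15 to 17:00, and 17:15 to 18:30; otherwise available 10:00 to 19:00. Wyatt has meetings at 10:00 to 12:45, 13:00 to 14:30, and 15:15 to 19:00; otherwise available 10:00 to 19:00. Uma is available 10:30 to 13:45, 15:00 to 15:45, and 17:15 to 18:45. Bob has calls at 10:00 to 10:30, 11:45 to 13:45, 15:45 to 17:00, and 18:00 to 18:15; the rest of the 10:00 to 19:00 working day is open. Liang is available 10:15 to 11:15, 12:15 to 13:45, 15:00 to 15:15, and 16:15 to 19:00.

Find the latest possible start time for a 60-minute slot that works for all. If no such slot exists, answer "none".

Zara free within 10:00–19:00: 10:45–11:15, 11:30–11:45, 12:15–15:45, 16:00–17:30.
Oren free within 10:00–19:00: 10:00–11:30, 12:30–15:15, 17:00–17:15, 18:30–19:00.
Wyatt free within 10:00–19:00: 12:45–13:00, 14:30–15:15.
Bob free within 10:00–19:00: 10:30–11:45, 13:45–15:45, 17:00–18:00, 18:15–19:00.
Zara ∩ Oren: 10:45–11:15, 12:30–15:15, 17:00–17:15.
Zara ∩ Oren ∩ Wyatt: 12:45–13:00, 14:30–15:15.
Zara ∩ Oren ∩ Wyatt ∩ Uma: 12:45–13:00, 15:00–15:15.
Zara ∩ Oren ∩ Wyatt ∩ Uma ∩ Bob: 15:00–15:15.
Zara ∩ Oren ∩ Wyatt ∩ Uma ∩ Bob ∩ Liang: 15:00–15:15.
Windows ≥ 60 min: (none).

none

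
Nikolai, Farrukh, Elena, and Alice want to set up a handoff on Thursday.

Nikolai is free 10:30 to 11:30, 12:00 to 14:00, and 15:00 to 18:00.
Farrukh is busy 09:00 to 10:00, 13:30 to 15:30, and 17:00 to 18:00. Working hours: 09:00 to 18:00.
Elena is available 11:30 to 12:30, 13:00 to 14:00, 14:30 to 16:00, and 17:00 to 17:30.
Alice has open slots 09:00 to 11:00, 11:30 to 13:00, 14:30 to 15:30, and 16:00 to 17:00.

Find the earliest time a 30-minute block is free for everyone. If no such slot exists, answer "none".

12:00

Farrukh free within 09:00–18:00: 10:00–13:30, 15:30–17:00.
Nikolai ∩ Farrukh: 10:30–11:30, 12:00–13:30, 15:30–17:00.
Nikolai ∩ Farrukh ∩ Elena: 12:00–12:30, 13:00–13:30, 15:30–16:00.
Nikolai ∩ Farrukh ∩ Elena ∩ Alice: 12:00–12:30.
Windows ≥ 30 min: 12:00–12:30.
Earliest such window starts at 12:00.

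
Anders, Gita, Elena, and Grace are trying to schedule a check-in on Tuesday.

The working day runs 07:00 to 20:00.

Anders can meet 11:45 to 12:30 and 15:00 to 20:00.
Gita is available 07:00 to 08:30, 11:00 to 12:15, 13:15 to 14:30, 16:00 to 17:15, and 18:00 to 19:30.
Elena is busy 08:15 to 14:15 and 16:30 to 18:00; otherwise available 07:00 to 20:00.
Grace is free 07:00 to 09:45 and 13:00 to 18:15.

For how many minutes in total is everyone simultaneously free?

45 minutes

Elena free within 07:00–20:00: 07:00–08:15, 14:15–16:30, 18:00–20:00.
Anders ∩ Gita: 11:45–12:15, 16:00–17:15, 18:00–19:30.
Anders ∩ Gita ∩ Elena: 16:00–16:30, 18:00–19:30.
Anders ∩ Gita ∩ Elena ∩ Grace: 16:00–16:30, 18:00–18:15.
Total common minutes: 30 + 15 = 45.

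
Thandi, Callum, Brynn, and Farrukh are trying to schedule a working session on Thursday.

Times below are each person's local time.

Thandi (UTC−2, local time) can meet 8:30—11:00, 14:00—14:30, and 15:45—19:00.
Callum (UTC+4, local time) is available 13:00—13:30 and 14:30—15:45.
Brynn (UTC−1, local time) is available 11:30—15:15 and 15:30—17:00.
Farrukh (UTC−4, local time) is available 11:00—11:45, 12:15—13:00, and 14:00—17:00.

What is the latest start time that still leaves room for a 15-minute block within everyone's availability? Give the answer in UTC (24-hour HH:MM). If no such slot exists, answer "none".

none

Thandi → UTC: 10:30–13:00, 16:00–16:30, 17:45–21:00.
Callum → UTC: 09:00–09:30, 10:30–11:45.
Brynn → UTC: 12:30–16:15, 16:30–18:00.
Farrukh → UTC: 15:00–15:45, 16:15–17:00, 18:00–21:00.
Thandi ∩ Callum: 10:30–11:45.
Thandi ∩ Callum ∩ Brynn: (none).
Thandi ∩ Callum ∩ Brynn ∩ Farrukh: (none).
Windows ≥ 15 min: (none).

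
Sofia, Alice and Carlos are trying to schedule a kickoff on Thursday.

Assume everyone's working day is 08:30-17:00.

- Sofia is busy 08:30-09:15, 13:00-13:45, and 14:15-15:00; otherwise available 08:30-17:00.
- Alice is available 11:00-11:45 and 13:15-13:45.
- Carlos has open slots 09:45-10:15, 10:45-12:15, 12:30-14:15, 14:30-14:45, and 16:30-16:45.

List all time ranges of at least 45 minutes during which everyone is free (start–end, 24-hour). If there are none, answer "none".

11:00–11:45

Sofia free within 08:30–17:00: 09:15–13:00, 13:45–14:15, 15:00–17:00.
Sofia ∩ Alice: 11:00–11:45.
Sofia ∩ Alice ∩ Carlos: 11:00–11:45.
Windows ≥ 45 min: 11:00–11:45.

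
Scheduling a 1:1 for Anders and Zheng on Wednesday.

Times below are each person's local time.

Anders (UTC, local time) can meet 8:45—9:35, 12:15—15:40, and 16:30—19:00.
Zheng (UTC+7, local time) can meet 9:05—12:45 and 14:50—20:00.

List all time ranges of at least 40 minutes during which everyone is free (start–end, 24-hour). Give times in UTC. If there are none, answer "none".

Anders → UTC: 08:45–09:35, 12:15–15:40, 16:30–19:00.
Zheng → UTC: 02:05–05:45, 07:50–13:00.
Anders ∩ Zheng: 08:45–09:35, 12:15–13:00.
Windows ≥ 40 min: 08:45–09:35, 12:15–13:00.

08:45–09:35, 12:15–13:00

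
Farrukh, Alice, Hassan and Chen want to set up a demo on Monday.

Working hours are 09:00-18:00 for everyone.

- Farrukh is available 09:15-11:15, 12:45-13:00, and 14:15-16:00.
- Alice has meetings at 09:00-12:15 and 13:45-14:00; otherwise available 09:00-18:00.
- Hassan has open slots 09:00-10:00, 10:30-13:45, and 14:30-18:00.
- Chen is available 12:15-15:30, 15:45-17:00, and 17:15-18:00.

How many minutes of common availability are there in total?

Alice free within 09:00–18:00: 12:15–13:45, 14:00–18:00.
Farrukh ∩ Alice: 12:45–13:00, 14:15–16:00.
Farrukh ∩ Alice ∩ Hassan: 12:45–13:00, 14:30–16:00.
Farrukh ∩ Alice ∩ Hassan ∩ Chen: 12:45–13:00, 14:30–15:30, 15:45–16:00.
Total common minutes: 15 + 60 + 15 = 90.

90 minutes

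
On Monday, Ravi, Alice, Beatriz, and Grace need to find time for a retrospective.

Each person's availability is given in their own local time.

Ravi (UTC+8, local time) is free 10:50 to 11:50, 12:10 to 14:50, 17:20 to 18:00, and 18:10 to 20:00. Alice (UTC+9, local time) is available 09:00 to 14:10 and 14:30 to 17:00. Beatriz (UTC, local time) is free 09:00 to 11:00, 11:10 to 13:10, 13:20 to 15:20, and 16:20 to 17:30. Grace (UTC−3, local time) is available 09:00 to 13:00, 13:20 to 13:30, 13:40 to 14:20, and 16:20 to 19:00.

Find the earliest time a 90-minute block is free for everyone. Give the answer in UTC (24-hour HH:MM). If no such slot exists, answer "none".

Ravi → UTC: 02:50–03:50, 04:10–06:50, 09:20–10:00, 10:10–12:00.
Alice → UTC: 00:00–05:10, 05:30–08:00.
Beatriz → UTC: 09:00–11:00, 11:10–13:10, 13:20–15:20, 16:20–17:30.
Grace → UTC: 12:00–16:00, 16:20–16:30, 16:40–17:20, 19:20–22:00.
Ravi ∩ Alice: 02:50–03:50, 04:10–05:10, 05:30–06:50.
Ravi ∩ Alice ∩ Beatriz: (none).
Ravi ∩ Alice ∩ Beatriz ∩ Grace: (none).
Windows ≥ 90 min: (none).

none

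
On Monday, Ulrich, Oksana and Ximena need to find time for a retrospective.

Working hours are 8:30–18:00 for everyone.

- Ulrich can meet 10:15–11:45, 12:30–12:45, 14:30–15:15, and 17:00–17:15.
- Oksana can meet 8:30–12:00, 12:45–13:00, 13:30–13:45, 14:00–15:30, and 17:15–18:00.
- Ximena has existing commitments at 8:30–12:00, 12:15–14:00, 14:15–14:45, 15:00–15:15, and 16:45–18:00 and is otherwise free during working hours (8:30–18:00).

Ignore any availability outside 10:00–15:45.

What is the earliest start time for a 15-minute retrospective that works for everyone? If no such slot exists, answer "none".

14:45

Ximena free within 08:30–18:00: 12:00–12:15, 14:00–14:15, 14:45–15:00, 15:15–16:45.
Ulrich ∩ Oksana: 10:15–11:45, 14:30–15:15.
Ulrich ∩ Oksana ∩ Ximena: 14:45–15:00.
Restricted to 10:00–15:45: 14:45–15:00.
Windows ≥ 15 min: 14:45–15:00.
Earliest such window starts at 14:45.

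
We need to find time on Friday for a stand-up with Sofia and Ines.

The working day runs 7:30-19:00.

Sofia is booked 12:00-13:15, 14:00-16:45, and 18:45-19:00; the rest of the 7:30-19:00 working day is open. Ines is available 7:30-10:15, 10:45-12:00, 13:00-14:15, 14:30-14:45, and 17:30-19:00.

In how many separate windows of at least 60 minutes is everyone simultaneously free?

3

Sofia free within 07:30–19:00: 07:30–12:00, 13:15–14:00, 16:45–18:45.
Sofia ∩ Ines: 07:30–10:15, 10:45–12:00, 13:15–14:00, 17:30–18:45.
Windows ≥ 60 min: 07:30–10:15, 10:45–12:00, 17:30–18:45.
That's 3 windows.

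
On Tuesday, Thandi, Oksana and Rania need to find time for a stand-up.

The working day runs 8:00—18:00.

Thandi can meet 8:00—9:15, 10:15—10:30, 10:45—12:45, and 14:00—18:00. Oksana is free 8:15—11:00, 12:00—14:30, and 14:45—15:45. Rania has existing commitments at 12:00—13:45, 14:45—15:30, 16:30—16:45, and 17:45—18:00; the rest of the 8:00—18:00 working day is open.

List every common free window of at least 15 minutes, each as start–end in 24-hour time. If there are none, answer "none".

08:15–09:15, 10:15–10:30, 10:45–11:00, 14:00–14:30, 15:30–15:45

Rania free within 08:00–18:00: 08:00–12:00, 13:45–14:45, 15:30–16:30, 16:45–17:45.
Thandi ∩ Oksana: 08:15–09:15, 10:15–10:30, 10:45–11:00, 12:00–12:45, 14:00–14:30, 14:45–15:45.
Thandi ∩ Oksana ∩ Rania: 08:15–09:15, 10:15–10:30, 10:45–11:00, 14:00–14:30, 15:30–15:45.
Windows ≥ 15 min: 08:15–09:15, 10:15–10:30, 10:45–11:00, 14:00–14:30, 15:30–15:45.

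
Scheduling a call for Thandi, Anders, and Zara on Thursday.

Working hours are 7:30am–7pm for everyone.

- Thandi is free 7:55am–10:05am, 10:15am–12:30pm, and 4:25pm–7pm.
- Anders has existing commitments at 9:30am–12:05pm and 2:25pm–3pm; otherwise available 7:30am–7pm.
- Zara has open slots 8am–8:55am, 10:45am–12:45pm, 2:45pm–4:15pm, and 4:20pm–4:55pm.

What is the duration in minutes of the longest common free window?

Anders free within 07:30–19:00: 07:30–09:30, 12:05–14:25, 15:00–19:00.
Thandi ∩ Anders: 07:55–09:30, 12:05–12:30, 16:25–19:00.
Thandi ∩ Anders ∩ Zara: 08:00–08:55, 12:05–12:30, 16:25–16:55.
Common window lengths: 55, 25, 30 min; longest is 55.

55 minutes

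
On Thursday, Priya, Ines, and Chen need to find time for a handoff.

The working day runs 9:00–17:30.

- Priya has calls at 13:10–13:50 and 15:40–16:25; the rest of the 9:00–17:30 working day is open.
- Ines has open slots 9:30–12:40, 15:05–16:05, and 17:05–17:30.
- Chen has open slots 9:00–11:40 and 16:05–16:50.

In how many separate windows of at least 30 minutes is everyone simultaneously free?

1

Priya free within 09:00–17:30: 09:00–13:10, 13:50–15:40, 16:25–17:30.
Priya ∩ Ines: 09:30–12:40, 15:05–15:40, 17:05–17:30.
Priya ∩ Ines ∩ Chen: 09:30–11:40.
Windows ≥ 30 min: 09:30–11:40.
That's 1 window.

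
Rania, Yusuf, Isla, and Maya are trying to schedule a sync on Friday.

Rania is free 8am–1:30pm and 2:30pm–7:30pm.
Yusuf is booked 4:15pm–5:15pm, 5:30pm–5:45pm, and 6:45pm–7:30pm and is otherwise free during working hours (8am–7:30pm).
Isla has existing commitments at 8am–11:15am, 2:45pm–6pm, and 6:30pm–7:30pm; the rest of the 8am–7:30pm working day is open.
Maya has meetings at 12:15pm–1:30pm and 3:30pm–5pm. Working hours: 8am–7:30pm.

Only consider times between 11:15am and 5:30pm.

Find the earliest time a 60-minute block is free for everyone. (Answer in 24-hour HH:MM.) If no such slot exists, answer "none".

Yusuf free within 08:00–19:30: 08:00–16:15, 17:15–17:30, 17:45–18:45.
Isla free within 08:00–19:30: 11:15–14:45, 18:00–18:30.
Maya free within 08:00–19:30: 08:00–12:15, 13:30–15:30, 17:00–19:30.
Rania ∩ Yusuf: 08:00–13:30, 14:30–16:15, 17:15–17:30, 17:45–18:45.
Rania ∩ Yusuf ∩ Isla: 11:15–13:30, 14:30–14:45, 18:00–18:30.
Rania ∩ Yusuf ∩ Isla ∩ Maya: 11:15–12:15, 14:30–14:45, 18:00–18:30.
Restricted to 11:15–17:30: 11:15–12:15, 14:30–14:45.
Windows ≥ 60 min: 11:15–12:15.
Earliest such window starts at 11:15.

11:15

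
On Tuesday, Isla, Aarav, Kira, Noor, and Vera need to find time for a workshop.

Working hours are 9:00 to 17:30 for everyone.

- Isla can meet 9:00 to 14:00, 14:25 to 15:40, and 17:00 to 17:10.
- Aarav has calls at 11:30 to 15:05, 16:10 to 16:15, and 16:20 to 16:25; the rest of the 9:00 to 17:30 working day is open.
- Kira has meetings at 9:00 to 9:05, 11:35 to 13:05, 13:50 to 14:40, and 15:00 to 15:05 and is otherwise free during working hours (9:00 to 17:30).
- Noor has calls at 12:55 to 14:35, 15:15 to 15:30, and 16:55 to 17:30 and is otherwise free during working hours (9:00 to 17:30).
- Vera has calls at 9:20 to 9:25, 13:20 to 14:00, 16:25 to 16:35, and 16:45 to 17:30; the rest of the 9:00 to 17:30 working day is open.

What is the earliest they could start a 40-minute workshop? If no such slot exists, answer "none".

09:25

Aarav free within 09:00–17:30: 09:00–11:30, 15:05–16:10, 16:15–16:20, 16:25–17:30.
Kira free within 09:00–17:30: 09:05–11:35, 13:05–13:50, 14:40–15:00, 15:05–17:30.
Noor free within 09:00–17:30: 09:00–12:55, 14:35–15:15, 15:30–16:55.
Vera free within 09:00–17:30: 09:00–09:20, 09:25–13:20, 14:00–16:25, 16:35–16:45.
Isla ∩ Aarav: 09:00–11:30, 15:05–15:40, 17:00–17:10.
Isla ∩ Aarav ∩ Kira: 09:05–11:30, 15:05–15:40, 17:00–17:10.
Isla ∩ Aarav ∩ Kira ∩ Noor: 09:05–11:30, 15:05–15:15, 15:30–15:40.
Isla ∩ Aarav ∩ Kira ∩ Noor ∩ Vera: 09:05–09:20, 09:25–11:30, 15:05–15:15, 15:30–15:40.
Windows ≥ 40 min: 09:25–11:30.
Earliest such window starts at 09:25.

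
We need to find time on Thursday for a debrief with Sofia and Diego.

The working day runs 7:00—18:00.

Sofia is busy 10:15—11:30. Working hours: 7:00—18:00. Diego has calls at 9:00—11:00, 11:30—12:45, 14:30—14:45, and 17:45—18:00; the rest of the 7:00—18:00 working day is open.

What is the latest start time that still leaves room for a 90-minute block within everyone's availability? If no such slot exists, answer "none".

Sofia free within 07:00–18:00: 07:00–10:15, 11:30–18:00.
Diego free within 07:00–18:00: 07:00–09:00, 11:00–11:30, 12:45–14:30, 14:45–17:45.
Sofia ∩ Diego: 07:00–09:00, 12:45–14:30, 14:45–17:45.
Windows ≥ 90 min: 07:00–09:00, 12:45–14:30, 14:45–17:45.
Latest start in the last window 14:45–17:45 is 17:45 − 90 min = 16:15.

16:15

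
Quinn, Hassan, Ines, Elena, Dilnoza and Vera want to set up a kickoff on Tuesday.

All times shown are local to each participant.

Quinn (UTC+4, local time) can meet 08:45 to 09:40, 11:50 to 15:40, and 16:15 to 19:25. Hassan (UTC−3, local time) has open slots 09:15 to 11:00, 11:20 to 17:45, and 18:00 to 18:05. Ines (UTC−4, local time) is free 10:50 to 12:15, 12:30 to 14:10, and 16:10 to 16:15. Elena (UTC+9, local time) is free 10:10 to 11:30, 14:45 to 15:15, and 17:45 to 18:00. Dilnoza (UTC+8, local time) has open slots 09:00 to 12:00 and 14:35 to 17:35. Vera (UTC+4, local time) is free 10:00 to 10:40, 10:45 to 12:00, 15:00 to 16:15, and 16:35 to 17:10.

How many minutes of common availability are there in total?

0 minutes

Quinn → UTC: 04:45–05:40, 07:50–11:40, 12:15–15:25.
Hassan → UTC: 12:15–14:00, 14:20–20:45, 21:00–21:05.
Ines → UTC: 14:50–16:15, 16:30–18:10, 20:10–20:15.
Elena → UTC: 01:10–02:30, 05:45–06:15, 08:45–09:00.
Dilnoza → UTC: 01:00–04:00, 06:35–09:35.
Vera → UTC: 06:00–06:40, 06:45–08:00, 11:00–12:15, 12:35–13:10.
Quinn ∩ Hassan: 12:15–14:00, 14:20–15:25.
Quinn ∩ Hassan ∩ Ines: 14:50–15:25.
Quinn ∩ Hassan ∩ Ines ∩ Elena: (none).
Quinn ∩ Hassan ∩ Ines ∩ Elena ∩ Dilnoza: (none).
Quinn ∩ Hassan ∩ Ines ∩ Elena ∩ Dilnoza ∩ Vera: (none).
Total common minutes: 0.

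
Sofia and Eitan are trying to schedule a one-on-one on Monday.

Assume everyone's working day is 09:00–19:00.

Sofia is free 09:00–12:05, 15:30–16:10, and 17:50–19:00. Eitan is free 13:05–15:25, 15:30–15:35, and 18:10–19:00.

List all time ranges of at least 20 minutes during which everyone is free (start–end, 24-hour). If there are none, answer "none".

Sofia ∩ Eitan: 15:30–15:35, 18:10–19:00.
Windows ≥ 20 min: 18:10–19:00.

18:10–19:00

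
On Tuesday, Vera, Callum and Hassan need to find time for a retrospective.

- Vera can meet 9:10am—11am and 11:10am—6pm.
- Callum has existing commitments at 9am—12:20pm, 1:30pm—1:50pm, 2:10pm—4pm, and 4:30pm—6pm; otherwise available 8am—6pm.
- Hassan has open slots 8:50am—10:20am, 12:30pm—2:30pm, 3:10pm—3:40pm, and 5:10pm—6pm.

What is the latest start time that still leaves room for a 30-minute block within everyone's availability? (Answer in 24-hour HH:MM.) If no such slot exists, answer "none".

Callum free within 08:00–18:00: 08:00–09:00, 12:20–13:30, 13:50–14:10, 16:00–16:30.
Vera ∩ Callum: 12:20–13:30, 13:50–14:10, 16:00–16:30.
Vera ∩ Callum ∩ Hassan: 12:30–13:30, 13:50–14:10.
Windows ≥ 30 min: 12:30–13:30.
Latest start in the last window 12:30–13:30 is 13:30 − 30 min = 13:00.

13:00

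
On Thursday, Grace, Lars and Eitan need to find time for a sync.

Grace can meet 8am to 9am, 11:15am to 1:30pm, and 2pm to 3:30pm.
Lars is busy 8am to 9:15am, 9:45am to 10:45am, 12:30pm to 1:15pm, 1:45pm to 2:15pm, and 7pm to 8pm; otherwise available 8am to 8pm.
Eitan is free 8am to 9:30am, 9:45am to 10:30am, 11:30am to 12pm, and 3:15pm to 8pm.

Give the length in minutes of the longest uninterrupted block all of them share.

Lars free within 08:00–20:00: 09:15–09:45, 10:45–12:30, 13:15–13:45, 14:15–19:00.
Grace ∩ Lars: 11:15–12:30, 13:15–13:30, 14:15–15:30.
Grace ∩ Lars ∩ Eitan: 11:30–12:00, 15:15–15:30.
Common window lengths: 30, 15 min; longest is 30.

30 minutes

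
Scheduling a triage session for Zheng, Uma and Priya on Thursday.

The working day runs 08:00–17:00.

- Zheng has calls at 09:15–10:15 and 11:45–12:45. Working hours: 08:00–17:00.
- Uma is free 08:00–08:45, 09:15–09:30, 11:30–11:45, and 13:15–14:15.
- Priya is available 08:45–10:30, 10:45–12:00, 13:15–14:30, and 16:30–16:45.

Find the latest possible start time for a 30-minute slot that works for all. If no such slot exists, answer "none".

Zheng free within 08:00–17:00: 08:00–09:15, 10:15–11:45, 12:45–17:00.
Zheng ∩ Uma: 08:00–08:45, 11:30–11:45, 13:15–14:15.
Zheng ∩ Uma ∩ Priya: 11:30–11:45, 13:15–14:15.
Windows ≥ 30 min: 13:15–14:15.
Latest start in the last window 13:15–14:15 is 14:15 − 30 min = 13:45.

13:45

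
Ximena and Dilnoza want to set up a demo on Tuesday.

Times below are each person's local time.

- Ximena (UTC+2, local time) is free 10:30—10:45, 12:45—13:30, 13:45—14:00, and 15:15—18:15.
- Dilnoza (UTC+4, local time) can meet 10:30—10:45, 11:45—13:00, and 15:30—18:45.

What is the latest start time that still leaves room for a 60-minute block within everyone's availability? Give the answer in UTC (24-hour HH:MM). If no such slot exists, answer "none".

Ximena → UTC: 08:30–08:45, 10:45–11:30, 11:45–12:00, 13:15–16:15.
Dilnoza → UTC: 06:30–06:45, 07:45–09:00, 11:30–14:45.
Ximena ∩ Dilnoza: 08:30–08:45, 11:45–12:00, 13:15–14:45.
Windows ≥ 60 min: 13:15–14:45.
Latest start in the last window 13:15–14:45 is 14:45 − 60 min = 13:45.

13:45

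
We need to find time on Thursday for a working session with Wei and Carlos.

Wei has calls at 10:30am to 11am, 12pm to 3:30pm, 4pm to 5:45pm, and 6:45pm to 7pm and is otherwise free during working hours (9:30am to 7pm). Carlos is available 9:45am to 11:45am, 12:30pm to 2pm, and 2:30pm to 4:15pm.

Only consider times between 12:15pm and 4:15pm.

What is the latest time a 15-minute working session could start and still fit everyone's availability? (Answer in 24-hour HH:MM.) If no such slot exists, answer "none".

15:45

Wei free within 09:30–19:00: 09:30–10:30, 11:00–12:00, 15:30–16:00, 17:45–18:45.
Wei ∩ Carlos: 09:45–10:30, 11:00–11:45, 15:30–16:00.
Restricted to 12:15–16:15: 15:30–16:00.
Windows ≥ 15 min: 15:30–16:00.
Latest start in the last window 15:30–16:00 is 16:00 − 15 min = 15:45.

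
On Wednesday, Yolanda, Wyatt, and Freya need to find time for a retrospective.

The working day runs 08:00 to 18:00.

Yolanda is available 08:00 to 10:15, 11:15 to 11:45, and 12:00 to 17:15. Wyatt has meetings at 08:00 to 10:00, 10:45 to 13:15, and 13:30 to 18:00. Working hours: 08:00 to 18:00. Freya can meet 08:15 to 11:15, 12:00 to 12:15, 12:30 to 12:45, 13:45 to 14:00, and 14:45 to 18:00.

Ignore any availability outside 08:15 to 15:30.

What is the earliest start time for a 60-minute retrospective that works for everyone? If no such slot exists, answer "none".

Wyatt free within 08:00–18:00: 10:00–10:45, 13:15–13:30.
Yolanda ∩ Wyatt: 10:00–10:15, 13:15–13:30.
Yolanda ∩ Wyatt ∩ Freya: 10:00–10:15.
Restricted to 08:15–15:30: 10:00–10:15.
Windows ≥ 60 min: (none).

none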